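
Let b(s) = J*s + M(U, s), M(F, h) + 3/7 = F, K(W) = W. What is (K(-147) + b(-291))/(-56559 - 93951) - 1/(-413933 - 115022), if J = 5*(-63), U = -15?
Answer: -1613353072/2653767235 ≈ -0.60795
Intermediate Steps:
M(F, h) = -3/7 + F
J = -315
b(s) = -108/7 - 315*s (b(s) = -315*s + (-3/7 - 15) = -315*s - 108/7 = -108/7 - 315*s)
(K(-147) + b(-291))/(-56559 - 93951) - 1/(-413933 - 115022) = (-147 + (-108/7 - 315*(-291)))/(-56559 - 93951) - 1/(-413933 - 115022) = (-147 + (-108/7 + 91665))/(-150510) - 1/(-528955) = (-147 + 641547/7)*(-1/150510) - 1*(-1/528955) = (640518/7)*(-1/150510) + 1/528955 = -106753/175595 + 1/528955 = -1613353072/2653767235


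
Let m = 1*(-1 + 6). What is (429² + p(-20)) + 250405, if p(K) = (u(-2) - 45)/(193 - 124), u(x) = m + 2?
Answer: 29976736/69 ≈ 4.3445e+5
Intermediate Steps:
m = 5 (m = 1*5 = 5)
u(x) = 7 (u(x) = 5 + 2 = 7)
p(K) = -38/69 (p(K) = (7 - 45)/(193 - 124) = -38/69)
(429² + p(-20)) + 250405 = (429² - 38/69) + 250405 = (184041 - 38/69) + 250405 = 12698791/69 + 250405 = 29976736/69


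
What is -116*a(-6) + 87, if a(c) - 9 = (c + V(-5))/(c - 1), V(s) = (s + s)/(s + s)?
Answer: -7279/7 ≈ -1039.9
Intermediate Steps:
V(s) = 1 (V(s) = (2*s)/((2*s)) = (2*s)*(1/(2*s)) = 1)
a(c) = 9 + (1 + c)/(-1 + c) (a(c) = 9 + (c + 1)/(c - 1) = 9 + (1 + c)/(-1 + c))
-116*a(-6) + 87 = -232*(-4 + 5*(-6))/(-1 - 6) + 87 = -232*(-4 - 30)/(-7) + 87 = -232*(-1)*(-34)/7 + 87 = -116*68/7 + 87 = -7888/7 + 87 = -7279/7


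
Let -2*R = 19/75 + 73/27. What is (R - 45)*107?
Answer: -3356911/675 ≈ -4973.2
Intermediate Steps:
R = -998/675 (R = -(19/75 + 73/27)/2 = -1/2*1996/675 = -998/675 ≈ -1.4785)
(R - 45)*107 = (-998/675 - 45)*107 = -31373/675*107 = -3356911/675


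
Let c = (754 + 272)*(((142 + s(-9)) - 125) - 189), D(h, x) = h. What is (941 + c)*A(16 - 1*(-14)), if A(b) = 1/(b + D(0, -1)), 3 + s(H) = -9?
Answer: -187843/30 ≈ -6261.4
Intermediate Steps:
s(H) = -12 (s(H) = -3 - 9 = -12)
c = -188784 (c = (754 + 272)*(((142 - 12) - 125) - 189) = 1026*((130 - 125) - 189) = 1026*(5 - 189) = 1026*(-184) = -188784)
A(b) = 1/b (A(b) = 1/(b + 0) = 1/b)
(941 + c)*A(16 - 1*(-14)) = (941 - 188784)/(16 - 1*(-14)) = -187843/(16 + 14) = -187843/30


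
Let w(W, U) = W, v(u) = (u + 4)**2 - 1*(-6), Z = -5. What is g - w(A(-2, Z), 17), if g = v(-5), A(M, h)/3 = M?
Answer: 13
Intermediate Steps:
A(M, h) = 3*M
v(u) = 6 + (4 + u)**2 (v(u) = (4 + u)**2 + 6 = 6 + (4 + u)**2)
g = 7 (g = 6 + (4 - 5)**2 = 6 + (-1)**2 = 6 + 1 = 7)
g - w(A(-2, Z), 17) = 7 - 3*(-2) = 7 - 1*(-6) = 7 + 6 = 13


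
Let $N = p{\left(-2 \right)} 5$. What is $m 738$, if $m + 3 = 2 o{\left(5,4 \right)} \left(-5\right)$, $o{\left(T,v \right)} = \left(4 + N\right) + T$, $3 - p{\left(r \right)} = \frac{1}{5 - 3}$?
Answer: $-160884$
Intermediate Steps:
$p{\left(r \right)} = \frac{5}{2}$ ($p{\left(r \right)} = 3 - \frac{1}{5 - 3} = 3 - \frac{1}{2} = \frac{5}{2}$)
$N = \frac{25}{2}$ ($N = \frac{5}{2} \cdot 5 = \frac{25}{2} \approx 12.5$)
$o{\left(T,v \right)} = \frac{33}{2} + T$ ($o{\left(T,v \right)} = \left(4 + \frac{25}{2}\right) + T = \frac{33}{2} + T$)
$m = -218$ ($m = -3 + 2 \left(\frac{33}{2} + 5\right) \left(-5\right) = -3 + 2 \cdot \frac{43}{2} \left(-5\right) = -3 + 43 \left(-5\right) = -3 - 215 = -218$)
$m 738 = \left(-218\right) 738 = -160884$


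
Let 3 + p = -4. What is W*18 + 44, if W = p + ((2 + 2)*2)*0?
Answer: -82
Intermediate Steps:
p = -7 (p = -3 - 4 = -7)
W = -7 (W = -7 + ((2 + 2)*2)*0 = -7 + (4*2)*0 = -7 + 8*0 = -7 + 0 = -7)
W*18 + 44 = -7*18 + 44 = -126 + 44 = -82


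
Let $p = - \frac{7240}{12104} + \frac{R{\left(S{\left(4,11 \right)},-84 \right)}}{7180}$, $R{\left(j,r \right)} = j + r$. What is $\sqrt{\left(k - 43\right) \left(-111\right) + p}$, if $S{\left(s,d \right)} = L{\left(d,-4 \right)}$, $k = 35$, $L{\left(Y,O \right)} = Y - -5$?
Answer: $\frac{2 \sqrt{1636298248870535}}{2715835} \approx 29.789$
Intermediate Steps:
$L{\left(Y,O \right)} = 5 + Y$ ($L{\left(Y,O \right)} = Y + 5 = 5 + Y$)
$S{\left(s,d \right)} = 5 + d$
$p = - \frac{1650196}{2715835}$ ($p = - \frac{7240}{12104} + \frac{\left(5 + 11\right) - 84}{7180} = \left(-7240\right) \frac{1}{12104} + \left(16 - 84\right) \frac{1}{7180} = - \frac{905}{1513} - \frac{17}{1795} = - \frac{1650196}{2715835} \approx -0.60762$)
$\sqrt{\left(k - 43\right) \left(-111\right) + p} = \sqrt{\left(35 - 43\right) \left(-111\right) - \frac{1650196}{2715835}} = \sqrt{\left(-8\right) \left(-111\right) - \frac{1650196}{2715835}} = \sqrt{888 - \frac{1650196}{2715835}} = \sqrt{\frac{2410011284}{2715835}} = \frac{2 \sqrt{1636298248870535}}{2715835}$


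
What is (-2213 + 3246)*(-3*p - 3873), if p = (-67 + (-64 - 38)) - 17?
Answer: -3424395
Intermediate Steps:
p = -186 (p = (-67 - 102) - 17 = -169 - 17 = -186)
(-2213 + 3246)*(-3*p - 3873) = (-2213 + 3246)*(-3*(-186) - 3873) = 1033*(558 - 3873) = 1033*(-3315) = -3424395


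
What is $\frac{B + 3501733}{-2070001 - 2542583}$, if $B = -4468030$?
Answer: $\frac{322099}{1537528} \approx 0.20949$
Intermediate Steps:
$\frac{B + 3501733}{-2070001 - 2542583} = \frac{-4468030 + 3501733}{-2070001 - 2542583} = - \frac{966297}{-4612584} = \left(-966297\right) \left(- \frac{1}{4612584}\right) = \frac{322099}{1537528}$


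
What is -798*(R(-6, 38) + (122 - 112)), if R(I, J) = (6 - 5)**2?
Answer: -8778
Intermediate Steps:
R(I, J) = 1 (R(I, J) = 1**2 = 1)
-798*(R(-6, 38) + (122 - 112)) = -798*(1 + (122 - 112)) = -798*(1 + 10) = -798*11 = -8778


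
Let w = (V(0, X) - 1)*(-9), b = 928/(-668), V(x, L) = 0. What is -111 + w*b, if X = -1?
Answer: -20625/167 ≈ -123.50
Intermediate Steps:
b = -232/167 (b = 928*(-1/668) = -232/167 ≈ -1.3892)
w = 9 (w = (0 - 1)*(-9) = -1*(-9) = 9)
-111 + w*b = -111 + 9*(-232/167) = -111 - 2088/167 = -20625/167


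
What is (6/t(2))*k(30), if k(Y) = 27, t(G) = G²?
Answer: 81/2 ≈ 40.500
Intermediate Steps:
(6/t(2))*k(30) = (6/(2²))*27 = (6/4)*27 = (6*(¼))*27 = (3/2)*27 = 81/2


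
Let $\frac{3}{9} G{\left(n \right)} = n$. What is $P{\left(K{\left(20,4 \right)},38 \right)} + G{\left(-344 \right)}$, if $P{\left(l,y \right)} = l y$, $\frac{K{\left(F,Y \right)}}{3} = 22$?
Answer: $1476$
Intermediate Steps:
$K{\left(F,Y \right)} = 66$ ($K{\left(F,Y \right)} = 3 \cdot 22 = 66$)
$G{\left(n \right)} = 3 n$
$P{\left(K{\left(20,4 \right)},38 \right)} + G{\left(-344 \right)} = 66 \cdot 38 + 3 \left(-344\right) = 2508 - 1032 = 1476$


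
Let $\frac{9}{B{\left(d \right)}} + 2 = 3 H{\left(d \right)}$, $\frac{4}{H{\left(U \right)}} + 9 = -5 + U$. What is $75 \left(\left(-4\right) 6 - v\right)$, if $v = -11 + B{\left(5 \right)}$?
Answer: $- \frac{1545}{2} \approx -772.5$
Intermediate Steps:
$H{\left(U \right)} = \frac{4}{-14 + U}$ ($H{\left(U \right)} = \frac{4}{-9 + \left(-5 + U\right)} = \frac{4}{-14 + U}$)
$B{\left(d \right)} = \frac{9}{-2 + \frac{12}{-14 + d}}$ ($B{\left(d \right)} = \frac{9}{-2 + 3 \frac{4}{-14 + d}} = \frac{9}{-2 + \frac{12}{-14 + d}}$)
$v = - \frac{137}{10}$ ($v = -11 + \frac{9 \left(14 - 5\right)}{2 \left(-20 + 5\right)} = -11 + \frac{9 \left(14 - 5\right)}{2 \left(-15\right)} = -11 + \frac{9}{2} \left(- \frac{1}{15}\right) 9 = -11 - \frac{27}{10} = - \frac{137}{10} \approx -13.7$)
$75 \left(\left(-4\right) 6 - v\right) = 75 \left(\left(-4\right) 6 - - \frac{137}{10}\right) = 75 \left(-24 + \frac{137}{10}\right) = 75 \left(- \frac{103}{10}\right) = - \frac{1545}{2}$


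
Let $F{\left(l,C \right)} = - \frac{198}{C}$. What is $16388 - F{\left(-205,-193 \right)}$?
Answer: $\frac{3162686}{193} \approx 16387.0$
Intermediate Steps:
$16388 - F{\left(-205,-193 \right)} = 16388 - - \frac{198}{-193} = 16388 - \left(-198\right) \left(- \frac{1}{193}\right) = 16388 - \frac{198}{193} = \frac{3162686}{193}$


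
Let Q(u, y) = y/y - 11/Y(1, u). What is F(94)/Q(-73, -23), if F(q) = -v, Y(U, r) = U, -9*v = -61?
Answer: 61/90 ≈ 0.67778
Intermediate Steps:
v = 61/9 (v = -1/9*(-61) = 61/9 ≈ 6.7778)
F(q) = -61/9 (F(q) = -1*61/9 = -61/9)
Q(u, y) = -10 (Q(u, y) = y/y - 11/1 = 1 - 11*1 = 1 - 11 = -10)
F(94)/Q(-73, -23) = -61/9/(-10) = -61/9*(-1/10) = 61/90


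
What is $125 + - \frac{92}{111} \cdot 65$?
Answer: $\frac{7895}{111} \approx 71.126$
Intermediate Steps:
$125 + - \frac{92}{111} \cdot 65 = 125 + \left(-92\right) \frac{1}{111} \cdot 65 = 125 - \frac{5980}{111} = \frac{7895}{111}$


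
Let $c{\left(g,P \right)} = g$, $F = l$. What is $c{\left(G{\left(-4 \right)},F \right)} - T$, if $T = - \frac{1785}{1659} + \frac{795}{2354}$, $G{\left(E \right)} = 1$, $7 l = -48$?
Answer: $\frac{323251}{185966} \approx 1.7382$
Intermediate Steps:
$l = - \frac{48}{7}$ ($l = \frac{1}{7} \left(-48\right) = - \frac{48}{7} \approx -6.8571$)
$F = - \frac{48}{7} \approx -6.8571$
$T = - \frac{137285}{185966}$ ($T = \left(-1785\right) \frac{1}{1659} + 795 \cdot \frac{1}{2354} = - \frac{85}{79} + \frac{795}{2354} = - \frac{137285}{185966} \approx -0.73823$)
$c{\left(G{\left(-4 \right)},F \right)} - T = 1 - - \frac{137285}{185966} = 1 + \frac{137285}{185966} = \frac{323251}{185966}$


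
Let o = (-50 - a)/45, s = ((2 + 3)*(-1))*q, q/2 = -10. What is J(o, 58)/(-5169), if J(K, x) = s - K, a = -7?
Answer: -4543/232605 ≈ -0.019531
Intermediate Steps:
q = -20 (q = 2*(-10) = -20)
s = 100 (s = ((2 + 3)*(-1))*(-20) = (5*(-1))*(-20) = -5*(-20) = 100)
o = -43/45 (o = (-50 - 1*(-7))/45 = (-50 + 7)*(1/45) = -43*1/45 = -43/45 ≈ -0.95556)
J(K, x) = 100 - K
J(o, 58)/(-5169) = (100 - 1*(-43/45))/(-5169) = (100 + 43/45)*(-1/5169) = (4543/45)*(-1/5169) = -4543/232605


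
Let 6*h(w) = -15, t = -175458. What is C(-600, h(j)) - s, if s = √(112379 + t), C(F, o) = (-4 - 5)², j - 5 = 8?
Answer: 81 - I*√63079 ≈ 81.0 - 251.16*I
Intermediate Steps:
j = 13 (j = 5 + 8 = 13)
h(w) = -5/2 (h(w) = (⅙)*(-15) = -5/2)
C(F, o) = 81 (C(F, o) = (-9)² = 81)
s = I*√63079 (s = √(112379 - 175458) = √(-63079) = I*√63079 ≈ 251.16*I)
C(-600, h(j)) - s = 81 - I*√63079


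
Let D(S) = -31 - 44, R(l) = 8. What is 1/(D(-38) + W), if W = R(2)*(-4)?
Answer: -1/107 ≈ -0.0093458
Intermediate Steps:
D(S) = -75
W = -32 (W = 8*(-4) = -32)
1/(D(-38) + W) = 1/(-75 - 32) = 1/(-107) = -1/107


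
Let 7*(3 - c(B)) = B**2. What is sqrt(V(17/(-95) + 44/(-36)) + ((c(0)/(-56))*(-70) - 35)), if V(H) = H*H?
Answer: I*sqrt(85637309)/1710 ≈ 5.4117*I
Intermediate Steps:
c(B) = 3 - B**2/7
V(H) = H**2
sqrt(V(17/(-95) + 44/(-36)) + ((c(0)/(-56))*(-70) - 35)) = sqrt((17/(-95) + 44/(-36))**2 + (((3 - 1/7*0**2)/(-56))*(-70) - 35)) = sqrt((17*(-1/95) + 44*(-1/36))**2 + (((3 - 1/7*0)*(-1/56))*(-70) - 35)) = sqrt((-17/95 - 11/9)**2 + (((3 + 0)*(-1/56))*(-70) - 35)) = sqrt((-1198/855)**2 + ((3*(-1/56))*(-70) - 35)) = sqrt(1435204/731025 + (-3/56*(-70) - 35)) = sqrt(1435204/731025 + (15/4 - 35)) = sqrt(1435204/731025 - 125/4) = sqrt(-85637309/2924100) = I*sqrt(85637309)/1710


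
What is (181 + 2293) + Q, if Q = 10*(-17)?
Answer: 2304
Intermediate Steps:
Q = -170
(181 + 2293) + Q = (181 + 2293) - 170 = 2474 - 170 = 2304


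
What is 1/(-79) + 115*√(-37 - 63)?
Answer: -1/79 + 1150*I ≈ -0.012658 + 1150.0*I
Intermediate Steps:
1/(-79) + 115*√(-37 - 63) = -1/79 + 115*√(-100) = -1/79 + 115*(10*I) = -1/79 + 1150*I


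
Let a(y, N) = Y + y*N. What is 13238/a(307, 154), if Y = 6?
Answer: 6619/23642 ≈ 0.27997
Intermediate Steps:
a(y, N) = 6 + N*y (a(y, N) = 6 + y*N = 6 + N*y)
13238/a(307, 154) = 13238/(6 + 154*307) = 13238/(6 + 47278) = 13238/47284 = 13238*(1/47284) = 6619/23642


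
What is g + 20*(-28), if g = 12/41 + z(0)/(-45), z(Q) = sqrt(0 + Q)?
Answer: -22948/41 ≈ -559.71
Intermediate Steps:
z(Q) = sqrt(Q)
g = 12/41 (g = 12/41 + sqrt(0)/(-45) = 12*(1/41) + 0*(-1/45) = 12/41 + 0 = 12/41 ≈ 0.29268)
g + 20*(-28) = 12/41 + 20*(-28) = 12/41 - 560 = -22948/41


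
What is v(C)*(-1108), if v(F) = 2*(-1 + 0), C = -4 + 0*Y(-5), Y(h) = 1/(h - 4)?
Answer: 2216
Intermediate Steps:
Y(h) = 1/(-4 + h)
C = -4 (C = -4 + 0/(-4 - 5) = -4 + 0/(-9) = -4 + 0*(-⅑) = -4 + 0 = -4)
v(F) = -2 (v(F) = 2*(-1) = -2)
v(C)*(-1108) = -2*(-1108) = 2216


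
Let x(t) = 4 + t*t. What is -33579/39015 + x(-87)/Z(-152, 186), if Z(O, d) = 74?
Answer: 32552861/320790 ≈ 101.48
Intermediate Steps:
x(t) = 4 + t²
-33579/39015 + x(-87)/Z(-152, 186) = -33579/39015 + (4 + (-87)²)/74 = -33579*1/39015 + (4 + 7569)*(1/74) = -3731/4335 + 7573*(1/74) = -3731/4335 + 7573/74 = 32552861/320790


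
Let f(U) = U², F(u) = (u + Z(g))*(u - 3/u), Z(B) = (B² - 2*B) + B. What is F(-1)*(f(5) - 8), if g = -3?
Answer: 374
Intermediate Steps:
Z(B) = B² - B
F(u) = (12 + u)*(u - 3/u) (F(u) = (u - 3*(-1 - 3))*(u - 3/u) = (u - 3*(-4))*(u - 3/u) = (u + 12)*(u - 3/u) = (12 + u)*(u - 3/u))
F(-1)*(f(5) - 8) = (-3 + (-1)² - 36/(-1) + 12*(-1))*(5² - 8) = (-3 + 1 - 36*(-1) - 12)*(25 - 8) = (-3 + 1 + 36 - 12)*17 = 22*17 = 374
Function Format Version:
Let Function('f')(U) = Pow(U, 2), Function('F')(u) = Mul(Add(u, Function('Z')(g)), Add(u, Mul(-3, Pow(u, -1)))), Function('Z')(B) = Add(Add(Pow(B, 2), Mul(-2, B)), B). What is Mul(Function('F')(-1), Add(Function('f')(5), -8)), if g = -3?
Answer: 374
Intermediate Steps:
Function('Z')(B) = Add(Pow(B, 2), Mul(-1, B))
Function('F')(u) = Mul(Add(12, u), Add(u, Mul(-3, Pow(u, -1)))) (Function('F')(u) = Mul(Add(u, Mul(-3, Add(-1, -3))), Add(u, Mul(-3, Pow(u, -1)))) = Mul(Add(u, Mul(-3, -4)), Add(u, Mul(-3, Pow(u, -1)))) = Mul(Add(u, 12), Add(u, Mul(-3, Pow(u, -1)))) = Mul(Add(12, u), Add(u, Mul(-3, Pow(u, -1)))))
Mul(Function('F')(-1), Add(Function('f')(5), -8)) = Mul(Add(-3, Pow(-1, 2), Mul(-36, Pow(-1, -1)), Mul(12, -1)), Add(Pow(5, 2), -8)) = Mul(Add(-3, 1, Mul(-36, -1), -12), Add(25, -8)) = Mul(Add(-3, 1, 36, -12), 17) = Mul(22, 17) = 374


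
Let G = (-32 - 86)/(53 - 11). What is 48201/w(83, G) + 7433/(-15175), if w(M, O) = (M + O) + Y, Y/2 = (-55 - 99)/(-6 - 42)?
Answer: 163700639/294395 ≈ 556.06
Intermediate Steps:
G = -59/21 (G = -118/42 = -118*1/42 = -59/21 ≈ -2.8095)
Y = 77/12 (Y = 2*((-55 - 99)/(-6 - 42)) = 2*(-154/(-48)) = 2*(-154*(-1/48)) = 2*(77/24) = 77/12 ≈ 6.4167)
w(M, O) = 77/12 + M + O (w(M, O) = (M + O) + 77/12 = 77/12 + M + O)
48201/w(83, G) + 7433/(-15175) = 48201/(77/12 + 83 - 59/21) + 7433/(-15175) = 48201/(2425/28) + 7433*(-1/15175) = 48201*(28/2425) - 7433/15175 = 1349628/2425 - 7433/15175 = 163700639/294395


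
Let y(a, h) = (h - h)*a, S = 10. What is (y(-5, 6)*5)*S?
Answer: 0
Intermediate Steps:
y(a, h) = 0 (y(a, h) = 0*a = 0)
(y(-5, 6)*5)*S = (0*5)*10 = 0*10 = 0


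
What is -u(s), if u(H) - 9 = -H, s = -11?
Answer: -20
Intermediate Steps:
u(H) = 9 - H
-u(s) = -(9 - 1*(-11)) = -(9 + 11) = -1*20 = -20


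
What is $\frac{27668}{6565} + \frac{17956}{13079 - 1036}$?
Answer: $\frac{451086864}{79062295} \approx 5.7055$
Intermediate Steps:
$\frac{27668}{6565} + \frac{17956}{13079 - 1036} = 27668 \cdot \frac{1}{6565} + \frac{17956}{13079 - 1036} = \frac{27668}{6565} + \frac{17956}{12043} = \frac{451086864}{79062295}$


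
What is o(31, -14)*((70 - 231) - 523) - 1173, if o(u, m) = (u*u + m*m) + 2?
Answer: -793929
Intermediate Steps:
o(u, m) = 2 + m**2 + u**2 (o(u, m) = (u**2 + m**2) + 2 = (m**2 + u**2) + 2 = 2 + m**2 + u**2)
o(31, -14)*((70 - 231) - 523) - 1173 = (2 + (-14)**2 + 31**2)*((70 - 231) - 523) - 1173 = (2 + 196 + 961)*(-161 - 523) - 1173 = 1159*(-684) - 1173 = -792756 - 1173 = -793929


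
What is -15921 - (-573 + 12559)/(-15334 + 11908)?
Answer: -27266680/1713 ≈ -15918.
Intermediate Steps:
-15921 - (-573 + 12559)/(-15334 + 11908) = -15921 - 11986/(-3426) = -15921 - 11986*(-1)/3426 = -15921 - 1*(-5993/1713) = -15921 + 5993/1713 = -27266680/1713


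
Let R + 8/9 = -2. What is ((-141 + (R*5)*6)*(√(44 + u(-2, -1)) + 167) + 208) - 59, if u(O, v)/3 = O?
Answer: -113614/3 - 683*√38/3 ≈ -39275.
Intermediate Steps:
R = -26/9 (R = -8/9 - 2 = -26/9 ≈ -2.8889)
u(O, v) = 3*O
((-141 + (R*5)*6)*(√(44 + u(-2, -1)) + 167) + 208) - 59 = ((-141 - 26/9*5*6)*(√(44 + 3*(-2)) + 167) + 208) - 59 = ((-141 - 130/9*6)*(√(44 - 6) + 167) + 208) - 59 = ((-141 - 260/3)*(√38 + 167) + 208) - 59 = (-683*(167 + √38)/3 + 208) - 59 = ((-114061/3 - 683*√38/3) + 208) - 59 = (-113437/3 - 683*√38/3) - 59 = -113614/3 - 683*√38/3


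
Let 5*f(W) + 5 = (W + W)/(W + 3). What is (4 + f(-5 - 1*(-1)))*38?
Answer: 874/5 ≈ 174.80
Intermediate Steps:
f(W) = -1 + 2*W/(5*(3 + W)) (f(W) = -1 + ((W + W)/(W + 3))/5 = -1 + ((2*W)/(3 + W))/5 = -1 + (2*W/(3 + W))/5 = -1 + 2*W/(5*(3 + W)))
(4 + f(-5 - 1*(-1)))*38 = (4 + 3*(-5 - (-5 - 1*(-1)))/(5*(3 + (-5 - 1*(-1)))))*38 = (4 + 3*(-5 - (-5 + 1))/(5*(3 + (-5 + 1))))*38 = (4 + 3*(-5 - 1*(-4))/(5*(3 - 4)))*38 = (4 + (⅗)*(-5 + 4)/(-1))*38 = (4 + (⅗)*(-1)*(-1))*38 = (4 + ⅗)*38 = (23/5)*38 = 874/5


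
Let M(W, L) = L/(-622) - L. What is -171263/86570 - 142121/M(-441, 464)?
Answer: 271543456193/893748680 ≈ 303.83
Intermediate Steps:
M(W, L) = -623*L/622 (M(W, L) = L*(-1/622) - L = -L/622 - L = -623*L/622)
-171263/86570 - 142121/M(-441, 464) = -171263/86570 - 142121/((-623/622*464)) = -171263*1/86570 - 142121/(-144536/311) = -171263/86570 - 142121*(-311/144536) = -171263/86570 + 6314233/20648 = 271543456193/893748680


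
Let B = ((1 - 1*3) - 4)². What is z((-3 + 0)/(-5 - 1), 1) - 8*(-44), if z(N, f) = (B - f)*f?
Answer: 387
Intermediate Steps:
B = 36 (B = ((1 - 3) - 4)² = (-2 - 4)² = (-6)² = 36)
z(N, f) = f*(36 - f) (z(N, f) = (36 - f)*f = f*(36 - f))
z((-3 + 0)/(-5 - 1), 1) - 8*(-44) = 1*(36 - 1*1) - 8*(-44) = 1*(36 - 1) + 352 = 1*35 + 352 = 35 + 352 = 387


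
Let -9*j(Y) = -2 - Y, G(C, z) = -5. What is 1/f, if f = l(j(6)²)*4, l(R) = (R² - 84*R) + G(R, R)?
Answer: -6561/1856660 ≈ -0.0035338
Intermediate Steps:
j(Y) = 2/9 + Y/9 (j(Y) = -(-2 - Y)/9 = 2/9 + Y/9)
l(R) = -5 + R² - 84*R (l(R) = (R² - 84*R) - 5 = -5 + R² - 84*R)
f = -1856660/6561 (f = (-5 + ((2/9 + (⅑)*6)²)² - 84*(2/9 + (⅑)*6)²)*4 = (-5 + ((2/9 + ⅔)²)² - 84*(2/9 + ⅔)²)*4 = (-5 + ((8/9)²)² - 84*(8/9)²)*4 = (-5 + (64/81)² - 84*64/81)*4 = (-5 + 4096/6561 - 1792/27)*4 = -464165/6561*4 = -1856660/6561 ≈ -282.98)
1/f = 1/(-1856660/6561) = -6561/1856660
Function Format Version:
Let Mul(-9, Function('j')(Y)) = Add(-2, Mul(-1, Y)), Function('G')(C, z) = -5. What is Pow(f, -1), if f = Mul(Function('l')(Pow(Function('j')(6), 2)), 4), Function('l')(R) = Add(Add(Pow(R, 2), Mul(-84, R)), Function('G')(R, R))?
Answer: Rational(-6561, 1856660) ≈ -0.0035338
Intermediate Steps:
Function('j')(Y) = Add(Rational(2, 9), Mul(Rational(1, 9), Y)) (Function('j')(Y) = Mul(Rational(-1, 9), Add(-2, Mul(-1, Y))) = Add(Rational(2, 9), Mul(Rational(1, 9), Y)))
Function('l')(R) = Add(-5, Pow(R, 2), Mul(-84, R)) (Function('l')(R) = Add(Add(Pow(R, 2), Mul(-84, R)), -5) = Add(-5, Pow(R, 2), Mul(-84, R)))
f = Rational(-1856660, 6561) (f = Mul(Add(-5, Pow(Pow(Add(Rational(2, 9), Mul(Rational(1, 9), 6)), 2), 2), Mul(-84, Pow(Add(Rational(2, 9), Mul(Rational(1, 9), 6)), 2))), 4) = Mul(Add(-5, Pow(Pow(Add(Rational(2, 9), Rational(2, 3)), 2), 2), Mul(-84, Pow(Add(Rational(2, 9), Rational(2, 3)), 2))), 4) = Mul(Add(-5, Pow(Pow(Rational(8, 9), 2), 2), Mul(-84, Pow(Rational(8, 9), 2))), 4) = Mul(Add(-5, Pow(Rational(64, 81), 2), Mul(-84, Rational(64, 81))), 4) = Mul(Add(-5, Rational(4096, 6561), Rational(-1792, 27)), 4) = Mul(Rational(-464165, 6561), 4) = Rational(-1856660, 6561) ≈ -282.98)
Pow(f, -1) = Pow(Rational(-1856660, 6561), -1) = Rational(-6561, 1856660)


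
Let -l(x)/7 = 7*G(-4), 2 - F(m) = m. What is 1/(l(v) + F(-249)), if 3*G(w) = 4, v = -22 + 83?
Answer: 3/557 ≈ 0.0053860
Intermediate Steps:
F(m) = 2 - m
v = 61
G(w) = 4/3 (G(w) = (1/3)*4 = 4/3)
l(x) = -196/3 (l(x) = -49*4/3 = -7*28/3 = -196/3)
1/(l(v) + F(-249)) = 1/(-196/3 + (2 - 1*(-249))) = 1/(-196/3 + (2 + 249)) = 1/(-196/3 + 251) = 1/(557/3) = 3/557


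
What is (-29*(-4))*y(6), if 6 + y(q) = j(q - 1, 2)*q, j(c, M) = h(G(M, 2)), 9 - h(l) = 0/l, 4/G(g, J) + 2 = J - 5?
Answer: 5568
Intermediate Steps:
G(g, J) = 4/(-7 + J) (G(g, J) = 4/(-2 + (J - 5)) = 4/(-2 + (-5 + J)) = 4/(-7 + J))
h(l) = 9 (h(l) = 9 - 0/l = 9 - 1*0 = 9 + 0 = 9)
j(c, M) = 9
y(q) = -6 + 9*q
(-29*(-4))*y(6) = (-29*(-4))*(-6 + 9*6) = 116*(-6 + 54) = 116*48 = 5568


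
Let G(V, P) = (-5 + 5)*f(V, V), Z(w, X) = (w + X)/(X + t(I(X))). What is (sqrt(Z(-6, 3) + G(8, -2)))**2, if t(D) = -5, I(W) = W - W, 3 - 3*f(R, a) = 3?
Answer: 3/2 ≈ 1.5000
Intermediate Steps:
f(R, a) = 0 (f(R, a) = 1 - 1/3*3 = 1 - 1 = 0)
I(W) = 0
Z(w, X) = (X + w)/(-5 + X) (Z(w, X) = (w + X)/(X - 5) = (X + w)/(-5 + X))
G(V, P) = 0 (G(V, P) = (-5 + 5)*0 = 0*0 = 0)
(sqrt(Z(-6, 3) + G(8, -2)))**2 = (sqrt((3 - 6)/(-5 + 3) + 0))**2 = (sqrt(-3/(-2) + 0))**2 = (sqrt(-1/2*(-3) + 0))**2 = (sqrt(3/2 + 0))**2 = (sqrt(3/2))**2 = (sqrt(6)/2)**2 = 3/2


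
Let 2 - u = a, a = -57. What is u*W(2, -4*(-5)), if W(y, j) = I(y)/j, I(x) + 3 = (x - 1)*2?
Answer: -59/20 ≈ -2.9500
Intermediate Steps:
I(x) = -5 + 2*x (I(x) = -3 + (x - 1)*2 = -3 + (-1 + x)*2 = -3 + (-2 + 2*x) = -5 + 2*x)
u = 59 (u = 2 - 1*(-57) = 2 + 57 = 59)
W(y, j) = (-5 + 2*y)/j
u*W(2, -4*(-5)) = 59*((-5 + 2*2)/((-4*(-5)))) = 59*((-5 + 4)/20) = 59*((1/20)*(-1)) = 59*(-1/20) = -59/20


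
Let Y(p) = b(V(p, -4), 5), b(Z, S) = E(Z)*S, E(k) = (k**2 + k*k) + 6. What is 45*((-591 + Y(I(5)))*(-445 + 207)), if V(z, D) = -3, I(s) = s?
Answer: 5044410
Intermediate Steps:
E(k) = 6 + 2*k**2 (E(k) = (k**2 + k**2) + 6 = 2*k**2 + 6 = 6 + 2*k**2)
b(Z, S) = S*(6 + 2*Z**2) (b(Z, S) = (6 + 2*Z**2)*S = S*(6 + 2*Z**2))
Y(p) = 120 (Y(p) = 2*5*(3 + (-3)**2) = 2*5*(3 + 9) = 2*5*12 = 120)
45*((-591 + Y(I(5)))*(-445 + 207)) = 45*((-591 + 120)*(-445 + 207)) = 45*(-471*(-238)) = 45*112098 = 5044410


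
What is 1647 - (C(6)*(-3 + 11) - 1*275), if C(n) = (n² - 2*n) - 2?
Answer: 1746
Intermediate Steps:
C(n) = -2 + n² - 2*n
1647 - (C(6)*(-3 + 11) - 1*275) = 1647 - ((-2 + 6² - 2*6)*(-3 + 11) - 1*275) = 1647 - ((-2 + 36 - 12)*8 - 275) = 1647 - (22*8 - 275) = 1647 - (176 - 275) = 1647 - 1*(-99) = 1647 + 99 = 1746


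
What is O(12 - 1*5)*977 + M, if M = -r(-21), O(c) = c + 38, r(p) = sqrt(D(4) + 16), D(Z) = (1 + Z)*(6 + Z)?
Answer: 43965 - sqrt(66) ≈ 43957.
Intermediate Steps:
r(p) = sqrt(66) (r(p) = sqrt((6 + 4**2 + 7*4) + 16) = sqrt((6 + 16 + 28) + 16) = sqrt(50 + 16) = sqrt(66))
O(c) = 38 + c
M = -sqrt(66) ≈ -8.1240
O(12 - 1*5)*977 + M = (38 + (12 - 1*5))*977 - sqrt(66) = (38 + (12 - 5))*977 - sqrt(66) = (38 + 7)*977 - sqrt(66) = 45*977 - sqrt(66) = 43965 - sqrt(66)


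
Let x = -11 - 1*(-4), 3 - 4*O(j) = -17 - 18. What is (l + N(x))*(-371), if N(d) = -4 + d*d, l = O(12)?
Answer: -40439/2 ≈ -20220.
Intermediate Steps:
O(j) = 19/2 (O(j) = 3/4 - (-17 - 18)/4 = 3/4 - 1/4*(-35) = 3/4 + 35/4 = 19/2)
l = 19/2 ≈ 9.5000
x = -7 (x = -11 + 4 = -7)
N(d) = -4 + d**2
(l + N(x))*(-371) = (19/2 + (-4 + (-7)**2))*(-371) = (19/2 + (-4 + 49))*(-371) = (19/2 + 45)*(-371) = (109/2)*(-371) = -40439/2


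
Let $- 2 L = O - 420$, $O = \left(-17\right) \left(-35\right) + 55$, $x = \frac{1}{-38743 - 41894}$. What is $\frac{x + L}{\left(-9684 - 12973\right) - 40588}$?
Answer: $\frac{9273256}{5099887065} \approx 0.0018183$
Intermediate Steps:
$x = - \frac{1}{80637}$ ($x = \frac{1}{-80637} = - \frac{1}{80637} \approx -1.2401 \cdot 10^{-5}$)
$O = 650$ ($O = 595 + 55 = 650$)
$L = -115$ ($L = - \frac{650 - 420}{2} = \left(- \frac{1}{2}\right) 230 = -115$)
$\frac{x + L}{\left(-9684 - 12973\right) - 40588} = \frac{- \frac{1}{80637} - 115}{\left(-9684 - 12973\right) - 40588} = - \frac{9273256}{80637 \left(\left(-9684 - 12973\right) - 40588\right)} = - \frac{9273256}{80637 \left(-22657 - 40588\right)} = - \frac{9273256}{80637 \left(-63245\right)} = \left(- \frac{9273256}{80637}\right) \left(- \frac{1}{63245}\right) = \frac{9273256}{5099887065}$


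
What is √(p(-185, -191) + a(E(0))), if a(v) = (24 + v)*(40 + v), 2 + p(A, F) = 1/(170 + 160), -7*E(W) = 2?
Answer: √5014861170/2310 ≈ 30.656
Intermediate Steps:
E(W) = -2/7 (E(W) = -⅐*2 = -2/7)
p(A, F) = -659/330 (p(A, F) = -2 + 1/(170 + 160) = -2 + 1/330 = -659/330)
√(p(-185, -191) + a(E(0))) = √(-659/330 + (960 + (-2/7)² + 64*(-2/7))) = √(-659/330 + (960 + 4/49 - 128/7)) = √(-659/330 + 46148/49) = √(15196549/16170) = √5014861170/2310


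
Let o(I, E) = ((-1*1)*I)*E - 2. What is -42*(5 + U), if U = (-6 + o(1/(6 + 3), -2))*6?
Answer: 1750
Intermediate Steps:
o(I, E) = -2 - E*I (o(I, E) = (-I)*E - 2 = -E*I - 2 = -2 - E*I)
U = -140/3 (U = (-6 + (-2 - 1*(-2)/(6 + 3)))*6 = (-6 + (-2 - 1*(-2)/9))*6 = (-6 + (-2 - 1*(-2)*⅑))*6 = (-6 + (-2 + 2/9))*6 = (-6 - 16/9)*6 = -70/9*6 = -140/3 ≈ -46.667)
-42*(5 + U) = -42*(5 - 140/3) = -42*(-125/3) = 1750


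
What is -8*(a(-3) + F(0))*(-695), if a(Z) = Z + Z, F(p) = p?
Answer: -33360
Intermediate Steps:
a(Z) = 2*Z
-8*(a(-3) + F(0))*(-695) = -8*(2*(-3) + 0)*(-695) = -8*(-6 + 0)*(-695) = -8*(-6)*(-695) = 48*(-695) = -33360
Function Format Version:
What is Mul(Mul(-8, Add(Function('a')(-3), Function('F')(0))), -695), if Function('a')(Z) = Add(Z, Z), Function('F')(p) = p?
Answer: -33360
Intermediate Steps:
Function('a')(Z) = Mul(2, Z)
Mul(Mul(-8, Add(Function('a')(-3), Function('F')(0))), -695) = Mul(Mul(-8, Add(Mul(2, -3), 0)), -695) = Mul(Mul(-8, Add(-6, 0)), -695) = Mul(Mul(-8, -6), -695) = Mul(48, -695) = -33360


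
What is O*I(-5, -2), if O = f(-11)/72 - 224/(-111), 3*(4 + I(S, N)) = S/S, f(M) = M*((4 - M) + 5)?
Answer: 7601/1998 ≈ 3.8043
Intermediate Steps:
f(M) = M*(9 - M)
I(S, N) = -11/3 (I(S, N) = -4 + (S/S)/3 = -4 + (⅓)*1 = -4 + ⅓ = -11/3)
O = -691/666 (O = -11*(9 - 1*(-11))/72 - 224/(-111) = -11*(9 + 11)*(1/72) - 224*(-1/111) = -11*20*(1/72) + 224/111 = -220*1/72 + 224/111 = -55/18 + 224/111 = -691/666 ≈ -1.0375)
O*I(-5, -2) = -691/666*(-11/3) = 7601/1998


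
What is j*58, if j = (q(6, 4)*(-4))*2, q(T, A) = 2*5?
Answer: -4640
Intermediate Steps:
q(T, A) = 10
j = -80 (j = (10*(-4))*2 = -40*2 = -80)
j*58 = -80*58 = -4640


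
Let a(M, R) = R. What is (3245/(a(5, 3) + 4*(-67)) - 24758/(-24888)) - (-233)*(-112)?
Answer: -17218567141/659532 ≈ -26107.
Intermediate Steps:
(3245/(a(5, 3) + 4*(-67)) - 24758/(-24888)) - (-233)*(-112) = (3245/(3 + 4*(-67)) - 24758/(-24888)) - (-233)*(-112) = (3245/(3 - 268) - 24758*(-1/24888)) - 1*26096 = (3245/(-265) + 12379/12444) - 26096 = (3245*(-1/265) + 12379/12444) - 26096 = (-649/53 + 12379/12444) - 26096 = -7420069/659532 - 26096 = -17218567141/659532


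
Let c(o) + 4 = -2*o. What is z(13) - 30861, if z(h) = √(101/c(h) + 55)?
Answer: -30861 + √46470/30 ≈ -30854.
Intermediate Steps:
c(o) = -4 - 2*o
z(h) = √(55 + 101/(-4 - 2*h)) (z(h) = √(101/(-4 - 2*h) + 55) = √(55 + 101/(-4 - 2*h)))
z(13) - 30861 = √2*√((119 + 110*13)/(2 + 13))/2 - 30861 = √2*√((119 + 1430)/15)/2 - 30861 = √2*√((1/15)*1549)/2 - 30861 = √2*√(1549/15)/2 - 30861 = √2*(√23235/15)/2 - 30861 = √46470/30 - 30861 = -30861 + √46470/30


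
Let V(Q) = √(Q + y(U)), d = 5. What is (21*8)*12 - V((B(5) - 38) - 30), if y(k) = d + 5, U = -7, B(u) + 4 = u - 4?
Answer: 2016 - I*√61 ≈ 2016.0 - 7.8102*I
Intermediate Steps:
B(u) = -8 + u (B(u) = -4 + (u - 4) = -4 + (-4 + u) = -8 + u)
y(k) = 10 (y(k) = 5 + 5 = 10)
V(Q) = √(10 + Q) (V(Q) = √(Q + 10) = √(10 + Q))
(21*8)*12 - V((B(5) - 38) - 30) = (21*8)*12 - √(10 + (((-8 + 5) - 38) - 30)) = 168*12 - √(10 + ((-3 - 38) - 30)) = 2016 - √(10 + (-41 - 30)) = 2016 - √(10 - 71) = 2016 - √(-61) = 2016 - I*√61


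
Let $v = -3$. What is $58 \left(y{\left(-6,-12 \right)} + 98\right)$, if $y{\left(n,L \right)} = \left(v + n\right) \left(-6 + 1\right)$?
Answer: $8294$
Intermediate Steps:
$y{\left(n,L \right)} = 15 - 5 n$ ($y{\left(n,L \right)} = \left(-3 + n\right) \left(-6 + 1\right) = \left(-3 + n\right) \left(-5\right) = 15 - 5 n$)
$58 \left(y{\left(-6,-12 \right)} + 98\right) = 58 \left(\left(15 - -30\right) + 98\right) = 58 \left(\left(15 + 30\right) + 98\right) = 58 \left(45 + 98\right) = 58 \cdot 143 = 8294$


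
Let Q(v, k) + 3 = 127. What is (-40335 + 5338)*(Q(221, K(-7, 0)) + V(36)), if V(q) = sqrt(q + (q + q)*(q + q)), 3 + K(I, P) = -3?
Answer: -4339628 - 209982*sqrt(145) ≈ -6.8681e+6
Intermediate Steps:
K(I, P) = -6 (K(I, P) = -3 - 3 = -6)
Q(v, k) = 124 (Q(v, k) = -3 + 127 = 124)
V(q) = sqrt(q + 4*q**2) (V(q) = sqrt(q + (2*q)*(2*q)) = sqrt(q + 4*q**2))
(-40335 + 5338)*(Q(221, K(-7, 0)) + V(36)) = (-40335 + 5338)*(124 + sqrt(36*(1 + 4*36))) = -34997*(124 + sqrt(36*(1 + 144))) = -34997*(124 + sqrt(36*145)) = -34997*(124 + sqrt(5220)) = -34997*(124 + 6*sqrt(145)) = -4339628 - 209982*sqrt(145)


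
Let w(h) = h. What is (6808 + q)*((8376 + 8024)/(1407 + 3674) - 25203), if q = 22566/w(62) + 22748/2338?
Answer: -33323385716393919/184130359 ≈ -1.8098e+8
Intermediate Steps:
q = 13542421/36239 (q = 22566/62 + 22748/2338 = 22566*(1/62) + 22748*(1/2338) = 11283/31 + 11374/1169 = 13542421/36239 ≈ 373.70)
(6808 + q)*((8376 + 8024)/(1407 + 3674) - 25203) = (6808 + 13542421/36239)*((8376 + 8024)/(1407 + 3674) - 25203) = 260257533*(16400/5081 - 25203)/36239 = (260257533/36239)*(-128040043/5081) = -33323385716393919/184130359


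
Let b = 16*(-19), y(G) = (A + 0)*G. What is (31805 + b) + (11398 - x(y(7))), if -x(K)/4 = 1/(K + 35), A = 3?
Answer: 600587/14 ≈ 42899.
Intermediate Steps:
y(G) = 3*G (y(G) = (3 + 0)*G = 3*G)
b = -304
x(K) = -4/(35 + K) (x(K) = -4/(K + 35) = -4/(35 + K))
(31805 + b) + (11398 - x(y(7))) = (31805 - 304) + (11398 - (-4)/(35 + 3*7)) = 31501 + (11398 - (-4)/(35 + 21)) = 31501 + (11398 - (-4)/56) = 31501 + (11398 - 1*(-1/14)) = 31501 + (11398 + 1/14) = 31501 + 159573/14 = 600587/14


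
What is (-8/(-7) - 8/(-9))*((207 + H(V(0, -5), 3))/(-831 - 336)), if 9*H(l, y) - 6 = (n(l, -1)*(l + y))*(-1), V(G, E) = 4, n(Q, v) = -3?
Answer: -1280/3501 ≈ -0.36561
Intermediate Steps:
H(l, y) = 2/3 + l/3 + y/3 (H(l, y) = 2/3 + (-3*(l + y)*(-1))/9 = 2/3 + ((-3*l - 3*y)*(-1))/9 = 2/3 + (3*l + 3*y)/9 = 2/3 + (l/3 + y/3) = 2/3 + l/3 + y/3)
(-8/(-7) - 8/(-9))*((207 + H(V(0, -5), 3))/(-831 - 336)) = (-8/(-7) - 8/(-9))*((207 + (2/3 + (1/3)*4 + (1/3)*3))/(-831 - 336)) = (-8*(-1/7) - 8*(-1/9))*((207 + (2/3 + 4/3 + 1))/(-1167)) = (8/7 + 8/9)*((207 + 3)*(-1/1167)) = 128*(210*(-1/1167))/63 = (128/63)*(-70/389) = -1280/3501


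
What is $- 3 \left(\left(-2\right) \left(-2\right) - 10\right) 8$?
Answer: $144$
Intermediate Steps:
$- 3 \left(\left(-2\right) \left(-2\right) - 10\right) 8 = - 3 \left(4 - 10\right) 8 = \left(-3\right) \left(-6\right) 8 = 18 \cdot 8 = 144$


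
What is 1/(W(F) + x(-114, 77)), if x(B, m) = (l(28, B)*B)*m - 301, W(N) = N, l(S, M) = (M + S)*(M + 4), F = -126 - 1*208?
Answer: -1/83040515 ≈ -1.2042e-8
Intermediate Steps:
F = -334 (F = -126 - 208 = -334)
l(S, M) = (4 + M)*(M + S) (l(S, M) = (M + S)*(4 + M) = (4 + M)*(M + S))
x(B, m) = -301 + B*m*(112 + B² + 32*B) (x(B, m) = ((B² + 4*B + 4*28 + B*28)*B)*m - 301 = ((B² + 4*B + 112 + 28*B)*B)*m - 301 = ((112 + B² + 32*B)*B)*m - 301 = (B*(112 + B² + 32*B))*m - 301 = B*m*(112 + B² + 32*B) - 301 = -301 + B*m*(112 + B² + 32*B))
1/(W(F) + x(-114, 77)) = 1/(-334 + (-301 - 114*77*(112 + (-114)² + 32*(-114)))) = 1/(-334 + (-301 - 114*77*(112 + 12996 - 3648))) = 1/(-334 + (-301 - 114*77*9460)) = 1/(-334 + (-301 - 83039880)) = 1/(-334 - 83040181) = 1/(-83040515) = -1/83040515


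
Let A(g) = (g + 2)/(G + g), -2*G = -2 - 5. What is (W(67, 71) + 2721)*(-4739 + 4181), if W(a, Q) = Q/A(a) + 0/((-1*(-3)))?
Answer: -35852337/23 ≈ -1.5588e+6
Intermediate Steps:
G = 7/2 (G = -(-2 - 5)/2 = -½*(-7) = 7/2 ≈ 3.5000)
A(g) = (2 + g)/(7/2 + g) (A(g) = (g + 2)/(7/2 + g) = (2 + g)/(7/2 + g))
W(a, Q) = Q*(7 + 2*a)/(2*(2 + a)) (W(a, Q) = Q/((2*(2 + a)/(7 + 2*a))) + 0/((-1*(-3))) = Q*((7 + 2*a)/(2*(2 + a))) + 0/3 = Q*(7 + 2*a)/(2*(2 + a)) + 0*(⅓) = Q*(7 + 2*a)/(2*(2 + a)) + 0 = Q*(7 + 2*a)/(2*(2 + a)))
(W(67, 71) + 2721)*(-4739 + 4181) = ((½)*71*(7 + 2*67)/(2 + 67) + 2721)*(-4739 + 4181) = ((½)*71*(7 + 134)/69 + 2721)*(-558) = ((½)*71*(1/69)*141 + 2721)*(-558) = (3337/46 + 2721)*(-558) = (128503/46)*(-558) = -35852337/23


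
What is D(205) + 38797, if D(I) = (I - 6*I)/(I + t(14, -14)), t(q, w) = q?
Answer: 8495518/219 ≈ 38792.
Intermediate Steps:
D(I) = -5*I/(14 + I) (D(I) = (I - 6*I)/(I + 14) = (-5*I)/(14 + I) = -5*I/(14 + I))
D(205) + 38797 = -5*205/(14 + 205) + 38797 = -5*205/219 + 38797 = -5*205*1/219 + 38797 = -1025/219 + 38797 = 8495518/219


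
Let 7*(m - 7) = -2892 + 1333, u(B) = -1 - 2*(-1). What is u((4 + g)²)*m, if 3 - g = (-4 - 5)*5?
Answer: -1510/7 ≈ -215.71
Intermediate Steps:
g = 48 (g = 3 - (-4 - 5)*5 = 3 - (-9)*5 = 3 - 1*(-45) = 3 + 45 = 48)
u(B) = 1 (u(B) = -1 + 2 = 1)
m = -1510/7 (m = 7 + (-2892 + 1333)/7 = 7 + (⅐)*(-1559) = 7 - 1559/7 = -1510/7 ≈ -215.71)
u((4 + g)²)*m = 1*(-1510/7) = -1510/7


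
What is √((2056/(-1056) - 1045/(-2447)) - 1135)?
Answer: I*√29643730779729/161502 ≈ 33.712*I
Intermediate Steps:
√((2056/(-1056) - 1045/(-2447)) - 1135) = √((2056*(-1/1056) - 1045*(-1/2447)) - 1135) = √((-257/132 + 1045/2447) - 1135) = √(-490939/323004 - 1135) = √(-367100479/323004) = I*√29643730779729/161502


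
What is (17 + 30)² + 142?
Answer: 2351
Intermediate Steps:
(17 + 30)² + 142 = 47² + 142 = 2209 + 142 = 2351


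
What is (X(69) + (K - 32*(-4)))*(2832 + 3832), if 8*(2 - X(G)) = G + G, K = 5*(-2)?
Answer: 684726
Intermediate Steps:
K = -10
X(G) = 2 - G/4 (X(G) = 2 - (G + G)/8 = 2 - G/4)
(X(69) + (K - 32*(-4)))*(2832 + 3832) = ((2 - ¼*69) + (-10 - 32*(-4)))*(2832 + 3832) = ((2 - 69/4) + (-10 + 128))*6664 = (-61/4 + 118)*6664 = (411/4)*6664 = 684726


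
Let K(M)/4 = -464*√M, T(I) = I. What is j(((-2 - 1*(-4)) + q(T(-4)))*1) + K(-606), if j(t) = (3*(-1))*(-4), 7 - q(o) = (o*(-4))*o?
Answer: 12 - 1856*I*√606 ≈ 12.0 - 45689.0*I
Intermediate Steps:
q(o) = 7 + 4*o² (q(o) = 7 - o*(-4)*o = 7 - (-4*o)*o = 7 - (-4)*o² = 7 + 4*o²)
K(M) = -1856*√M (K(M) = 4*(-464*√M) = -1856*√M)
j(t) = 12 (j(t) = -3*(-4) = 12)
j(((-2 - 1*(-4)) + q(T(-4)))*1) + K(-606) = 12 - 1856*I*√606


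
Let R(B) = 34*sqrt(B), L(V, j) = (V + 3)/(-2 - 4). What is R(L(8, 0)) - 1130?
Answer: -1130 + 17*I*sqrt(66)/3 ≈ -1130.0 + 46.036*I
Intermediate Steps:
L(V, j) = -1/2 - V/6 (L(V, j) = (3 + V)/(-6) = (3 + V)*(-1/6) = -1/2 - V/6)
R(L(8, 0)) - 1130 = 34*sqrt(-1/2 - 1/6*8) - 1130 = 34*sqrt(-1/2 - 4/3) - 1130 = 34*sqrt(-11/6) - 1130 = 34*(I*sqrt(66)/6) - 1130 = 17*I*sqrt(66)/3 - 1130 = -1130 + 17*I*sqrt(66)/3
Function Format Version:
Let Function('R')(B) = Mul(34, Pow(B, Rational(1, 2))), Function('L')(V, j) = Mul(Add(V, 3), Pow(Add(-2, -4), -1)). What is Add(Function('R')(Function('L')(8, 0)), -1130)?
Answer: Add(-1130, Mul(Rational(17, 3), I, Pow(66, Rational(1, 2)))) ≈ Add(-1130.0, Mul(46.036, I))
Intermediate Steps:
Function('L')(V, j) = Add(Rational(-1, 2), Mul(Rational(-1, 6), V)) (Function('L')(V, j) = Mul(Add(3, V), Pow(-6, -1)) = Mul(Add(3, V), Rational(-1, 6)) = Add(Rational(-1, 2), Mul(Rational(-1, 6), V)))
Add(Function('R')(Function('L')(8, 0)), -1130) = Add(Mul(34, Pow(Add(Rational(-1, 2), Mul(Rational(-1, 6), 8)), Rational(1, 2))), -1130) = Add(Mul(34, Pow(Add(Rational(-1, 2), Rational(-4, 3)), Rational(1, 2))), -1130) = Add(Mul(34, Pow(Rational(-11, 6), Rational(1, 2))), -1130) = Add(Mul(34, Mul(Rational(1, 6), I, Pow(66, Rational(1, 2)))), -1130) = Add(Mul(Rational(17, 3), I, Pow(66, Rational(1, 2))), -1130) = Add(-1130, Mul(Rational(17, 3), I, Pow(66, Rational(1, 2))))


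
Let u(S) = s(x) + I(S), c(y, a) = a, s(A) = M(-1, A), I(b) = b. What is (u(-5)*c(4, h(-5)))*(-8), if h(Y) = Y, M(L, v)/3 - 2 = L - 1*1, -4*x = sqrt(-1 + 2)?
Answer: -200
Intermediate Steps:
x = -1/4 (x = -sqrt(-1 + 2)/4 = -sqrt(1)/4 = -1/4*1 = -1/4 ≈ -0.25000)
M(L, v) = 3 + 3*L (M(L, v) = 6 + 3*(L - 1*1) = 6 + 3*(L - 1) = 6 + 3*(-1 + L) = 6 + (-3 + 3*L) = 3 + 3*L)
s(A) = 0 (s(A) = 3 + 3*(-1) = 3 - 3 = 0)
u(S) = S (u(S) = 0 + S = S)
(u(-5)*c(4, h(-5)))*(-8) = -5*(-5)*(-8) = 25*(-8) = -200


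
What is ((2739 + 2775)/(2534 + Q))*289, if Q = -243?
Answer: 1593546/2291 ≈ 695.57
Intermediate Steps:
((2739 + 2775)/(2534 + Q))*289 = ((2739 + 2775)/(2534 - 243))*289 = (5514/2291)*289 = 1593546/2291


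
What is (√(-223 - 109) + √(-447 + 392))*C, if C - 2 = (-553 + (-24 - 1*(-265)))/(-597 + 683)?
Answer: 70*I*(-√55 - 2*√83)/43 ≈ -41.735*I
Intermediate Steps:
C = -70/43 (C = 2 + (-553 + (-24 - 1*(-265)))/(-597 + 683) = 2 + (-553 + (-24 + 265))/86 = 2 + (-553 + 241)*(1/86) = 2 - 312*1/86 = 2 - 156/43 = -70/43 ≈ -1.6279)
(√(-223 - 109) + √(-447 + 392))*C = (√(-223 - 109) + √(-447 + 392))*(-70/43) = (√(-332) + √(-55))*(-70/43) = (2*I*√83 + I*√55)*(-70/43) = (I*√55 + 2*I*√83)*(-70/43) = -140*I*√83/43 - 70*I*√55/43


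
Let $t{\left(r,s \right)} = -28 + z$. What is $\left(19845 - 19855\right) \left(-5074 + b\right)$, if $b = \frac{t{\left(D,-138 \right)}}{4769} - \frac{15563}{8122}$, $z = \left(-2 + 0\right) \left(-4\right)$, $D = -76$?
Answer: $\frac{983048874595}{19366909} \approx 50759.0$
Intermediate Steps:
$z = 8$ ($z = \left(-2\right) \left(-4\right) = 8$)
$t{\left(r,s \right)} = -20$ ($t{\left(r,s \right)} = -28 + 8 = -20$)
$b = - \frac{74382387}{38733818}$ ($b = - \frac{20}{4769} - \frac{15563}{8122} = - \frac{74382387}{38733818} \approx -1.9203$)
$\left(19845 - 19855\right) \left(-5074 + b\right) = \left(19845 - 19855\right) \left(-5074 - \frac{74382387}{38733818}\right) = \left(19845 - 19855\right) \left(- \frac{196609774919}{38733818}\right) = \left(-10\right) \left(- \frac{196609774919}{38733818}\right) = \frac{983048874595}{19366909}$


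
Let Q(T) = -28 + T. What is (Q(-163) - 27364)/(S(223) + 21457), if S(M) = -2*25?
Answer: -27555/21407 ≈ -1.2872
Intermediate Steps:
S(M) = -50
(Q(-163) - 27364)/(S(223) + 21457) = ((-28 - 163) - 27364)/(-50 + 21457) = (-191 - 27364)/21407 = -27555*1/21407 = -27555/21407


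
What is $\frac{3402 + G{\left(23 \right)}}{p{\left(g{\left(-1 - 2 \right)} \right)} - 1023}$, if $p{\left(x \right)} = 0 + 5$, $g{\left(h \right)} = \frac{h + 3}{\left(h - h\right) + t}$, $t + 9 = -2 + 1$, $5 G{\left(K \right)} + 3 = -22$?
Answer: $- \frac{3397}{1018} \approx -3.3369$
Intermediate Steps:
$G{\left(K \right)} = -5$ ($G{\left(K \right)} = - \frac{3}{5} + \frac{1}{5} \left(-22\right) = - \frac{3}{5} - \frac{22}{5} = -5$)
$t = -10$ ($t = -9 + \left(-2 + 1\right) = -9 - 1 = -10$)
$g{\left(h \right)} = - \frac{3}{10} - \frac{h}{10}$ ($g{\left(h \right)} = \frac{h + 3}{\left(h - h\right) - 10} = \frac{3 + h}{0 - 10} = \frac{3 + h}{-10} = \left(3 + h\right) \left(- \frac{1}{10}\right) = - \frac{3}{10} - \frac{h}{10}$)
$p{\left(x \right)} = 5$
$\frac{3402 + G{\left(23 \right)}}{p{\left(g{\left(-1 - 2 \right)} \right)} - 1023} = \frac{3402 - 5}{5 - 1023} = \frac{3397}{-1018} = 3397 \left(- \frac{1}{1018}\right) = - \frac{3397}{1018}$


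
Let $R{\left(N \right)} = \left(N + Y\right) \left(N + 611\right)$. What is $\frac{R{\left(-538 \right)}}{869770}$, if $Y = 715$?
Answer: $\frac{12921}{869770} \approx 0.014856$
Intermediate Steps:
$R{\left(N \right)} = \left(611 + N\right) \left(715 + N\right)$ ($R{\left(N \right)} = \left(N + 715\right) \left(N + 611\right) = \left(715 + N\right) \left(611 + N\right) = \left(611 + N\right) \left(715 + N\right)$)
$\frac{R{\left(-538 \right)}}{869770} = \frac{436865 + \left(-538\right)^{2} + 1326 \left(-538\right)}{869770} = \left(436865 + 289444 - 713388\right) \frac{1}{869770} = 12921 \cdot \frac{1}{869770} = \frac{12921}{869770}$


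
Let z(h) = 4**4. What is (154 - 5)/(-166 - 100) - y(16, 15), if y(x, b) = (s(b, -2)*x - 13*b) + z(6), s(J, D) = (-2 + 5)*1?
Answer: -29143/266 ≈ -109.56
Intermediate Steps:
z(h) = 256
s(J, D) = 3 (s(J, D) = 3*1 = 3)
y(x, b) = 256 - 13*b + 3*x (y(x, b) = (3*x - 13*b) + 256 = (-13*b + 3*x) + 256 = 256 - 13*b + 3*x)
(154 - 5)/(-166 - 100) - y(16, 15) = (154 - 5)/(-166 - 100) - (256 - 13*15 + 3*16) = 149/(-266) - (256 - 195 + 48) = 149*(-1/266) - 1*109 = -149/266 - 109 = -29143/266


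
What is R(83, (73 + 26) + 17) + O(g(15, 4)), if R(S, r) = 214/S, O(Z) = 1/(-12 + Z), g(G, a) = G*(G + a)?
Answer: 58505/22659 ≈ 2.5820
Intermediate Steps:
R(83, (73 + 26) + 17) + O(g(15, 4)) = 214/83 + 1/(-12 + 15*(15 + 4)) = 214*(1/83) + 1/(-12 + 15*19) = 214/83 + 1/(-12 + 285) = 214/83 + 1/273 = 58505/22659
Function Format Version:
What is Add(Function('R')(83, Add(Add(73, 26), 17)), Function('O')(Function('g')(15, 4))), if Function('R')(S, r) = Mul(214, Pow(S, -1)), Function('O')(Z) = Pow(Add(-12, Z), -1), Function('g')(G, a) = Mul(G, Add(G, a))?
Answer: Rational(58505, 22659) ≈ 2.5820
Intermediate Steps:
Add(Function('R')(83, Add(Add(73, 26), 17)), Function('O')(Function('g')(15, 4))) = Add(Mul(214, Pow(83, -1)), Pow(Add(-12, Mul(15, Add(15, 4))), -1)) = Add(Mul(214, Rational(1, 83)), Pow(Add(-12, Mul(15, 19)), -1)) = Add(Rational(214, 83), Pow(Add(-12, 285), -1)) = Add(Rational(214, 83), Pow(273, -1)) = Add(Rational(214, 83), Rational(1, 273)) = Rational(58505, 22659)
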